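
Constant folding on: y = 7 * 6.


7 * 6 = 42 at compile time
Optimized: y = 42


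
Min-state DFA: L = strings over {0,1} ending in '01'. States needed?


Track the longest suffix of input matching a prefix of '01': 3 classes (prefixes of length 0..2)
Minimal DFA: 3 states


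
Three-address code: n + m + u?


Break into single-operator statements:
t1 = n + m
t2 = t1 + u


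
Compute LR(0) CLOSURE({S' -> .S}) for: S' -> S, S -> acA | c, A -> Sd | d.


Start: S' -> .S
For each item with dot before a nonterminal B, add B -> .γ for every B-production
Closure: [S' -> .S, S -> .acA, S -> .c]


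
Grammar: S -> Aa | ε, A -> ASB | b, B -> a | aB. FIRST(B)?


Per alternative of B: FIRST(a) = {a}; FIRST(aB) = {a}
FIRST(B) = {a}


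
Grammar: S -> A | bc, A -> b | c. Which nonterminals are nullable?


A nonterminal is nullable iff some alternative derives ε (directly, or every symbol in it is nullable)
Nullable: {}


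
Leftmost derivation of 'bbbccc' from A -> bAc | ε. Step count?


Derivation: A => bAc => bbAcc => bbbAccc => bbbccc
Steps: 4


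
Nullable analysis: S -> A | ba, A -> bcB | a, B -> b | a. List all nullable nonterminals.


A nonterminal is nullable iff some alternative derives ε (directly, or every symbol in it is nullable)
Nullable: {}


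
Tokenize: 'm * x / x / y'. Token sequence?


Scan left to right, longest-match per lexeme
Tokens: ID(m), OP(*), ID(x), OP(/), ID(x), OP(/), ID(y)


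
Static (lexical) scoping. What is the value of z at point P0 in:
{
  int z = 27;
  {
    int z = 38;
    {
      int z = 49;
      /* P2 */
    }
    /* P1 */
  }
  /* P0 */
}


z declared in the same block as P0
z = 27


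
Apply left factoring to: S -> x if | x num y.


Common prefix: 'x'
Factored: S -> x S', S' -> if | num y


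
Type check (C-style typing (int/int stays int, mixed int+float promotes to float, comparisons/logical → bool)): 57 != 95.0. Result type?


Operand types: int != float
Rule: comparison yields bool
Result type: bool


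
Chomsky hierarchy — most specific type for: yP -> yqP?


LHS has context (more than one symbol) and |LHS| ≤ |RHS|
Classification: Type 1 (Context-Sensitive)


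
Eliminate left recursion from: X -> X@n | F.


Left-recursive alternatives: X@n; non-recursive: F
Introduce X': X -> FX', X' -> @nX' | ε


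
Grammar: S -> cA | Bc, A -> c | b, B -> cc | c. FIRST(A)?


Per alternative of A: FIRST(c) = {c}; FIRST(b) = {b}
FIRST(A) = {b, c}


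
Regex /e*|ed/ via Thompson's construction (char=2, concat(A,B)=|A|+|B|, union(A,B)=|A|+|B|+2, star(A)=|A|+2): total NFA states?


Syntax tree has 3 char leaf(s), 1 union(s), 1 star(s)
chars contribute 3×2 = 6; each union adds +2; each star adds +2
Total: 6 + 2 + 2 = 10 states


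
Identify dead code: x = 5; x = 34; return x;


first assignment to x is overwritten before any read
Dead: 'x = 5'


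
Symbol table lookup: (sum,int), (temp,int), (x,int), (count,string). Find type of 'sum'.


Lookup 'sum' → type int


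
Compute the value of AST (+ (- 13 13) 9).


Evaluate inner: (- 13 13) = 0
Evaluate root: (+ 0 9) = 9
Result: 9


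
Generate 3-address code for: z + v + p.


Break into single-operator statements:
t1 = z + v
t2 = t1 + p


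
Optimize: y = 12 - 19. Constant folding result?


12 - 19 = -7 at compile time
Optimized: y = -7


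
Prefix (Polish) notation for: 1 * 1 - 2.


left-to-right (same/higher precedence on left): tree is (- (* 1 1) 2)
Prefix: - * 1 1 2


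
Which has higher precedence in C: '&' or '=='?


'==' is equality (level 6); '&' is bitwise AND (level 5)
Higher level binds tighter
'==' has higher precedence than '&'


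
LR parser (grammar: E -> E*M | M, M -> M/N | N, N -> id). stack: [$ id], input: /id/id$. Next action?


'id' on top is the handle for N -> id
Action: reduce (N -> id)


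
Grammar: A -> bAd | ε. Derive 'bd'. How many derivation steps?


Derivation: A => bAd => bd
Steps: 2


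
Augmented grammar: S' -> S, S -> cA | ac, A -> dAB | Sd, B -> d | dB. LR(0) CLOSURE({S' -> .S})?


Start: S' -> .S
For each item with dot before a nonterminal B, add B -> .γ for every B-production
Closure: [S' -> .S, S -> .cA, S -> .ac]


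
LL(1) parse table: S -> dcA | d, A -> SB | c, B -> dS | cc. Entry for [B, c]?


For [B, c]: 'c' ∈ FIRST(cc)
Entry: B -> cc


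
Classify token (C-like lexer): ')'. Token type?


Pattern: delimiter/punctuation
Type: PUNCTUATION


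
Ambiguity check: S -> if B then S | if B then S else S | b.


dangling else: 'if B then if B then b else b' parses two ways
Ambiguous


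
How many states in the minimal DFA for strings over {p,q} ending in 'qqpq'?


Track the longest suffix of input matching a prefix of 'qqpq': 5 classes (prefixes of length 0..4)
Minimal DFA: 5 states


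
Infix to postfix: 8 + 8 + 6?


Left to right (same or higher precedence on left)
Postfix: 8 8 + 6 +


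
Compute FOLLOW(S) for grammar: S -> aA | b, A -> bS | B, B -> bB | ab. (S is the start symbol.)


$ ∈ FOLLOW(S). For each A -> αBβ: add FIRST(β)\{ε} to FOLLOW(B); if β nullable, add FOLLOW(A).
FOLLOW(S) = {$}


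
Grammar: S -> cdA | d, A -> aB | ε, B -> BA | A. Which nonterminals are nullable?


A nonterminal is nullable iff some alternative derives ε (directly, or every symbol in it is nullable)
Nullable: {A, B}


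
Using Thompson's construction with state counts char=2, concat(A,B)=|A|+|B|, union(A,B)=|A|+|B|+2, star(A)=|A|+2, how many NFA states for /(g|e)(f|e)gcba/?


Syntax tree has 8 char leaf(s), 2 union(s), 0 star(s)
chars contribute 8×2 = 16; each union adds +2; each star adds +2
Total: 16 + 4 + 0 = 20 states


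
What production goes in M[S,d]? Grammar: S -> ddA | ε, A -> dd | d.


For [S, d]: 'd' ∈ FIRST(ddA)
Entry: S -> ddA


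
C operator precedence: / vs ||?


'/' is multiplicative (level 10); '||' is logical OR (level 1)
Higher level binds tighter
'/' has higher precedence than '||'


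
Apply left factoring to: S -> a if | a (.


Common prefix: 'a'
Factored: S -> a S', S' -> if | (


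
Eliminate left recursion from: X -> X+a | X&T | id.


Left-recursive alternatives: X+a, X&T; non-recursive: id
Introduce X': X -> idX', X' -> +aX' | &TX' | ε


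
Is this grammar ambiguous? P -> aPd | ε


balanced a^n…d^n: each string has a unique parse
Unambiguous


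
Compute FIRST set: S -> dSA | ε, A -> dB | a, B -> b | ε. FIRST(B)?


Per alternative of B: FIRST(b) = {b}; FIRST(ε) = {ε}
FIRST(B) = {b, ε}


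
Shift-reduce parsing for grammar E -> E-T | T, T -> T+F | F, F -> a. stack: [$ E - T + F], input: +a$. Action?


handle 'T+F' on top
Action: reduce (T -> T+F)


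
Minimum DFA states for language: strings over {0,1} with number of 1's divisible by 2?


Track (count of 1) mod 2: states 0..1, accept at 0
Minimal DFA: 2 states


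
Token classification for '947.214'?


Pattern: digits with a decimal point
Type: FLOAT_LITERAL


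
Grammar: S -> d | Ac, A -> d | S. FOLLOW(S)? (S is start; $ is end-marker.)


$ ∈ FOLLOW(S). For each A -> αBβ: add FIRST(β)\{ε} to FOLLOW(B); if β nullable, add FOLLOW(A).
FOLLOW(S) = {$, c}


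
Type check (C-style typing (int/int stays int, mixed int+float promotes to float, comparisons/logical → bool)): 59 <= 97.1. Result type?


Operand types: int <= float
Rule: comparison yields bool
Result type: bool


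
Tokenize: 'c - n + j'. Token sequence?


Scan left to right, longest-match per lexeme
Tokens: ID(c), OP(-), ID(n), OP(+), ID(j)


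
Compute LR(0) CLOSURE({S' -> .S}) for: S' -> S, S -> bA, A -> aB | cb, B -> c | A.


Start: S' -> .S
For each item with dot before a nonterminal B, add B -> .γ for every B-production
Closure: [S' -> .S, S -> .bA]


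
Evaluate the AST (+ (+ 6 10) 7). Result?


Evaluate inner: (+ 6 10) = 16
Evaluate root: (+ 16 7) = 23
Result: 23


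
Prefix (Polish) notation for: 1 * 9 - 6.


left-to-right (same/higher precedence on left): tree is (- (* 1 9) 6)
Prefix: - * 1 9 6


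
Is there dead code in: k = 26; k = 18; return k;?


first assignment to k is overwritten before any read
Dead: 'k = 26'


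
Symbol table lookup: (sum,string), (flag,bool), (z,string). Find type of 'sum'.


Lookup 'sum' → type string


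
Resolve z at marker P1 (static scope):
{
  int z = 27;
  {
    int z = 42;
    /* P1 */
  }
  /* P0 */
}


z declared in the same block as P1
z = 42


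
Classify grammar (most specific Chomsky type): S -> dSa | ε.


Single nonterminal LHS, but d^n a^n is not regular
Classification: Type 2 (Context-Free)


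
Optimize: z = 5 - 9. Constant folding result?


5 - 9 = -4 at compile time
Optimized: z = -4


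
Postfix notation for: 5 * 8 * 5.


Left to right (same or higher precedence on left)
Postfix: 5 8 * 5 *


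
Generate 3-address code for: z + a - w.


Break into single-operator statements:
t1 = z + a
t2 = t1 - w


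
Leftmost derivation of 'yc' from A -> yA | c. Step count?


Derivation: A => yA => yc
Steps: 2


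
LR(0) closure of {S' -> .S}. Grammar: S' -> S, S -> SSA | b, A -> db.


Start: S' -> .S
For each item with dot before a nonterminal B, add B -> .γ for every B-production
Closure: [S' -> .S, S -> .SSA, S -> .b]


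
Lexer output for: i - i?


Scan left to right, longest-match per lexeme
Tokens: ID(i), OP(-), ID(i)


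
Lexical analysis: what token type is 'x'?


Pattern: letter/underscore followed by alphanumerics, not a keyword
Type: IDENTIFIER


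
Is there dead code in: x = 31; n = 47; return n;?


x is assigned but never read
Dead: 'x = 31'


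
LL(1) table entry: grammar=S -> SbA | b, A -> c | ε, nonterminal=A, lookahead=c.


For [A, c]: 'c' ∈ FIRST(c)
Entry: A -> c


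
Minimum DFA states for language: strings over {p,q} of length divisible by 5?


Track length mod 5: states 0..4, accept at 0
Minimal DFA: 5 states


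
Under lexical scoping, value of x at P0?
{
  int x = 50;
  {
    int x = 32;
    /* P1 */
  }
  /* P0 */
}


x declared in the same block as P0
x = 50


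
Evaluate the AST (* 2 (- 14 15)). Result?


Evaluate inner: (- 14 15) = -1
Evaluate root: (* 2 -1) = -2
Result: -2


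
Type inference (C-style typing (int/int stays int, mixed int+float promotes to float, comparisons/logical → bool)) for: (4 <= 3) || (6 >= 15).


Operand types: bool || bool
Rule: logical operators take bool operands and yield bool
Result type: bool


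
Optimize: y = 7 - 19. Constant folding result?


7 - 19 = -12 at compile time
Optimized: y = -12


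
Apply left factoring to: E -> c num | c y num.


Common prefix: 'c'
Factored: E -> c E', E' -> num | y num


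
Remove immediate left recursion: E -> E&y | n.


Left-recursive alternatives: E&y; non-recursive: n
Introduce E': E -> nE', E' -> &yE' | ε


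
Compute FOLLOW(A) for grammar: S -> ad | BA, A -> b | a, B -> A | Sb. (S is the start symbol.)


$ ∈ FOLLOW(S). For each A -> αBβ: add FIRST(β)\{ε} to FOLLOW(B); if β nullable, add FOLLOW(A).
FOLLOW(A) = {$, a, b}


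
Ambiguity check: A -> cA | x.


right-linear, alternatives start with distinct terminals 'c' vs 'x': unique leftmost derivation
Unambiguous


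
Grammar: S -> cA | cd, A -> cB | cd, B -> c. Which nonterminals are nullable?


A nonterminal is nullable iff some alternative derives ε (directly, or every symbol in it is nullable)
Nullable: {}


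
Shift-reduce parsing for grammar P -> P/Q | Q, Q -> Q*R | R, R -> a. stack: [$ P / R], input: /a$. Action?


'R' (not preceded by Q*) is the handle for Q -> R
Action: reduce (Q -> R)


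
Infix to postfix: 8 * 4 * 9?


Left to right (same or higher precedence on left)
Postfix: 8 4 * 9 *


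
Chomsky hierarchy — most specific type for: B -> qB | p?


Right-linear: every RHS is a terminal or a terminal followed by one nonterminal
Classification: Type 3 (Regular)


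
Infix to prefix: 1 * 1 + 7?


left-to-right (same/higher precedence on left): tree is (+ (* 1 1) 7)
Prefix: + * 1 1 7


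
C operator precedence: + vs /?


'/' is multiplicative (level 10); '+' is additive (level 9)
Higher level binds tighter
'/' has higher precedence than '+'


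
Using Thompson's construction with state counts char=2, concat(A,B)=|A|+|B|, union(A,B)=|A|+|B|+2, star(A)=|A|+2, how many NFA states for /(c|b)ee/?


Syntax tree has 4 char leaf(s), 1 union(s), 0 star(s)
chars contribute 4×2 = 8; each union adds +2; each star adds +2
Total: 8 + 2 + 0 = 10 states


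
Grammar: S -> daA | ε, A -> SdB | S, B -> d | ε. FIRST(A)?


Per alternative of A: FIRST(SdB) = {d}; FIRST(S) = {d, ε}
FIRST(A) = {d, ε}


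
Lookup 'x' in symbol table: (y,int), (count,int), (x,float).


Lookup 'x' → type float


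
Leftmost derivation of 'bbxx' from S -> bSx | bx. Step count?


Derivation: S => bSx => bbxx
Steps: 2


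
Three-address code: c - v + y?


Break into single-operator statements:
t1 = c - v
t2 = t1 + y


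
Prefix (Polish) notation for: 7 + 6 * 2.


'*' binds tighter: tree is (+ 7 (* 6 2))
Prefix: + 7 * 6 2


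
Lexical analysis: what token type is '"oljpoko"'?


Pattern: double-quoted sequence
Type: STRING_LITERAL


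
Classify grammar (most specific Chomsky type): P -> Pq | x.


Left-linear: every RHS is a terminal or one nonterminal followed by a terminal
Classification: Type 3 (Regular)


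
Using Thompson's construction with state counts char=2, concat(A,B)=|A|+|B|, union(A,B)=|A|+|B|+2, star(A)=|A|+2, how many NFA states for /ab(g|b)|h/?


Syntax tree has 5 char leaf(s), 2 union(s), 0 star(s)
chars contribute 5×2 = 10; each union adds +2; each star adds +2
Total: 10 + 4 + 0 = 14 states


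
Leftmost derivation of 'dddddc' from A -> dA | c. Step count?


Derivation: A => dA => ddA => dddA => ddddA => dddddA => dddddc
Steps: 6


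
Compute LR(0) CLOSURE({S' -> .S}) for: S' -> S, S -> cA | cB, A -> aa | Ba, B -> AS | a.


Start: S' -> .S
For each item with dot before a nonterminal B, add B -> .γ for every B-production
Closure: [S' -> .S, S -> .cA, S -> .cB]


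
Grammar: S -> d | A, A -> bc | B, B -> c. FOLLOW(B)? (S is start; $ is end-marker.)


$ ∈ FOLLOW(S). For each A -> αBβ: add FIRST(β)\{ε} to FOLLOW(B); if β nullable, add FOLLOW(A).
FOLLOW(B) = {$}


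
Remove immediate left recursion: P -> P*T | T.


Left-recursive alternatives: P*T; non-recursive: T
Introduce P': P -> TP', P' -> *TP' | ε


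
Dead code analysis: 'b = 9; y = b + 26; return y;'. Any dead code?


b is read by y's definition; y is returned
No dead code


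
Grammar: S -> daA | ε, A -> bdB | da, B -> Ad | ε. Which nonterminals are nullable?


A nonterminal is nullable iff some alternative derives ε (directly, or every symbol in it is nullable)
Nullable: {B, S}


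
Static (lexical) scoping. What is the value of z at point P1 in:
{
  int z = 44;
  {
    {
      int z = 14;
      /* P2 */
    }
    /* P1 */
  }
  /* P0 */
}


P1's block does not declare z; resolves to the enclosing declaration at depth 0
z = 44


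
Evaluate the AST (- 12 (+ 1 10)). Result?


Evaluate inner: (+ 1 10) = 11
Evaluate root: (- 12 11) = 1
Result: 1


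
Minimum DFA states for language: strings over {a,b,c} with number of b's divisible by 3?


Track (count of b) mod 3: states 0..2, accept at 0
Minimal DFA: 3 states


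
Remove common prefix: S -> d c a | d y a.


Common prefix: 'd'
Factored: S -> d S', S' -> c a | y a


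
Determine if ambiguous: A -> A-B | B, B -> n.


precedence layered via separate nonterminal B: deterministic
Unambiguous


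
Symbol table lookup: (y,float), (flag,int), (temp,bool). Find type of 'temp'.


Lookup 'temp' → type bool


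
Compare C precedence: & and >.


'>' is relational (level 7); '&' is bitwise AND (level 5)
Higher level binds tighter
'>' has higher precedence than '&'


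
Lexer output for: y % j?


Scan left to right, longest-match per lexeme
Tokens: ID(y), OP(%), ID(j)


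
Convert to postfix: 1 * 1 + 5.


Left to right (same or higher precedence on left)
Postfix: 1 1 * 5 +


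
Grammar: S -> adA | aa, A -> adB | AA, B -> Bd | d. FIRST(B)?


Per alternative of B: FIRST(Bd) = {d}; FIRST(d) = {d}
FIRST(B) = {d}


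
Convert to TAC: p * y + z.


Break into single-operator statements:
t1 = p * y
t2 = t1 + z


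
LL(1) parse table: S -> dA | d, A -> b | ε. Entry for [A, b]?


For [A, b]: 'b' ∈ FIRST(b)
Entry: A -> b


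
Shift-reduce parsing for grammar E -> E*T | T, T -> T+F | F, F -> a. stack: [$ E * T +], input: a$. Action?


no handle; shift 'a'
Action: shift


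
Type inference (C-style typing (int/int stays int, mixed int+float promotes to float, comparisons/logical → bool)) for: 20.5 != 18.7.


Operand types: float != float
Rule: comparison yields bool
Result type: bool


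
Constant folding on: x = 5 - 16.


5 - 16 = -11 at compile time
Optimized: x = -11


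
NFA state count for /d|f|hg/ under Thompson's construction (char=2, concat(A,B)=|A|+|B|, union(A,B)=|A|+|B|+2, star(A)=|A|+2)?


Syntax tree has 4 char leaf(s), 2 union(s), 0 star(s)
chars contribute 4×2 = 8; each union adds +2; each star adds +2
Total: 8 + 4 + 0 = 12 states


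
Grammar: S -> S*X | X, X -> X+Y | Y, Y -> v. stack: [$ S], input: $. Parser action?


start symbol S on stack, input exhausted
Action: accept


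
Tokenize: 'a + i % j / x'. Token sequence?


Scan left to right, longest-match per lexeme
Tokens: ID(a), OP(+), ID(i), OP(%), ID(j), OP(/), ID(x)


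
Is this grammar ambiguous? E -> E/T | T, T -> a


precedence layered via separate nonterminal T: deterministic
Unambiguous


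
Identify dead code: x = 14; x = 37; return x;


first assignment to x is overwritten before any read
Dead: 'x = 14'


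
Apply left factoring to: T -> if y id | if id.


Common prefix: 'if'
Factored: T -> if T', T' -> y id | id


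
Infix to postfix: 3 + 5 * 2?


* has higher precedence, evaluate 5*2 first
Postfix: 3 5 2 * +


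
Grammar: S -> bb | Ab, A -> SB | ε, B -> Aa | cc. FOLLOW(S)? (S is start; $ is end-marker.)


$ ∈ FOLLOW(S). For each A -> αBβ: add FIRST(β)\{ε} to FOLLOW(B); if β nullable, add FOLLOW(A).
FOLLOW(S) = {$, a, b, c}


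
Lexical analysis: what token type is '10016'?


Pattern: digits only
Type: INTEGER_LITERAL


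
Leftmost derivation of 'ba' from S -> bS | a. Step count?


Derivation: S => bS => ba
Steps: 2


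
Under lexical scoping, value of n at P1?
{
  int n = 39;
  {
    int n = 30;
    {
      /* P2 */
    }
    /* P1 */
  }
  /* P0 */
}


n declared in the same block as P1
n = 30


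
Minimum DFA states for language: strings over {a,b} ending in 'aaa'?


Track the longest suffix of input matching a prefix of 'aaa': 4 classes (prefixes of length 0..3)
Minimal DFA: 4 states


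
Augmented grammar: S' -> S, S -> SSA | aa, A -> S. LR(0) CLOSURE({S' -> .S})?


Start: S' -> .S
For each item with dot before a nonterminal B, add B -> .γ for every B-production
Closure: [S' -> .S, S -> .SSA, S -> .aa]


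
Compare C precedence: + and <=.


'+' is additive (level 9); '<=' is relational (level 7)
Higher level binds tighter
'+' has higher precedence than '<='


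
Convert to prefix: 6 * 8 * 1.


left-to-right (same/higher precedence on left): tree is (* (* 6 8) 1)
Prefix: * * 6 8 1


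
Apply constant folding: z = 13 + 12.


13 + 12 = 25 at compile time
Optimized: z = 25


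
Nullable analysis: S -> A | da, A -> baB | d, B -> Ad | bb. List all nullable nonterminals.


A nonterminal is nullable iff some alternative derives ε (directly, or every symbol in it is nullable)
Nullable: {}


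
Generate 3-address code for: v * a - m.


Break into single-operator statements:
t1 = v * a
t2 = t1 - m


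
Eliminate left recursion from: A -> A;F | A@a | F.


Left-recursive alternatives: A;F, A@a; non-recursive: F
Introduce A': A -> FA', A' -> ;FA' | @aA' | ε


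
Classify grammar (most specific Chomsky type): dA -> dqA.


LHS has context (more than one symbol) and |LHS| ≤ |RHS|
Classification: Type 1 (Context-Sensitive)


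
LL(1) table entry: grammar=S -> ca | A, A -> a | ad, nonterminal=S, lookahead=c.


For [S, c]: 'c' ∈ FIRST(ca)
Entry: S -> ca


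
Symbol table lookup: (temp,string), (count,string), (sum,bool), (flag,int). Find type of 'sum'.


Lookup 'sum' → type bool


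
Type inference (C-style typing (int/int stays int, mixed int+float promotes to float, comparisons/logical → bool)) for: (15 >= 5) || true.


Operand types: bool || bool
Rule: logical operators take bool operands and yield bool
Result type: bool


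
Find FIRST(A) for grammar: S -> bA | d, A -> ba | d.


Per alternative of A: FIRST(ba) = {b}; FIRST(d) = {d}
FIRST(A) = {b, d}


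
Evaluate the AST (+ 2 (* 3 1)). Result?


Evaluate inner: (* 3 1) = 3
Evaluate root: (+ 2 3) = 5
Result: 5


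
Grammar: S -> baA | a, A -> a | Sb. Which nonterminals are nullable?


A nonterminal is nullable iff some alternative derives ε (directly, or every symbol in it is nullable)
Nullable: {}


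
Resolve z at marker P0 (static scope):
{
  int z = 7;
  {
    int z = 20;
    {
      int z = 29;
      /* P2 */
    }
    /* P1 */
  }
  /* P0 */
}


z declared in the same block as P0
z = 7


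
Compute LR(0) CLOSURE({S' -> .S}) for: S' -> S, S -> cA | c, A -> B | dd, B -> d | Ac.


Start: S' -> .S
For each item with dot before a nonterminal B, add B -> .γ for every B-production
Closure: [S' -> .S, S -> .cA, S -> .c]


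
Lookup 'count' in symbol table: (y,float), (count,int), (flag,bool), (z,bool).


Lookup 'count' → type int


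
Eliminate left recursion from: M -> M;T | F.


Left-recursive alternatives: M;T; non-recursive: F
Introduce M': M -> FM', M' -> ;TM' | ε


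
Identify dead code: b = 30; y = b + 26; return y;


b is read by y's definition; y is returned
No dead code


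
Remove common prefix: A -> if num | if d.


Common prefix: 'if'
Factored: A -> if A', A' -> num | d


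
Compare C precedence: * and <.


'*' is multiplicative (level 10); '<' is relational (level 7)
Higher level binds tighter
'*' has higher precedence than '<'


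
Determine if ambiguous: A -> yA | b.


right-linear, alternatives start with distinct terminals 'y' vs 'b': unique leftmost derivation
Unambiguous


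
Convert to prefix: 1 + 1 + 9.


left-to-right (same/higher precedence on left): tree is (+ (+ 1 1) 9)
Prefix: + + 1 1 9


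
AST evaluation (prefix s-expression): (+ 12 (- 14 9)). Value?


Evaluate inner: (- 14 9) = 5
Evaluate root: (+ 12 5) = 17
Result: 17


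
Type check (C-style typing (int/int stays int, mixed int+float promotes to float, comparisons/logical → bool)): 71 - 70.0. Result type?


Operand types: int - float
Rule: mixed int/float promotes to float; int/int stays int
Result type: float


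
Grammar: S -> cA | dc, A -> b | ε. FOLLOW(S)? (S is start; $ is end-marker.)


$ ∈ FOLLOW(S). For each A -> αBβ: add FIRST(β)\{ε} to FOLLOW(B); if β nullable, add FOLLOW(A).
FOLLOW(S) = {$}


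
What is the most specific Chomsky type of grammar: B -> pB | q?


Right-linear: every RHS is a terminal or a terminal followed by one nonterminal
Classification: Type 3 (Regular)


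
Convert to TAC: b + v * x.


Break into single-operator statements:
t1 = v * x
t2 = b + t1


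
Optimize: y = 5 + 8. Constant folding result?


5 + 8 = 13 at compile time
Optimized: y = 13


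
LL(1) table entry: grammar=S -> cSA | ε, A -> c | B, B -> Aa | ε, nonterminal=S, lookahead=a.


For [S, a]: ε is nullable and 'a' ∈ FOLLOW(S)
Entry: S -> ε


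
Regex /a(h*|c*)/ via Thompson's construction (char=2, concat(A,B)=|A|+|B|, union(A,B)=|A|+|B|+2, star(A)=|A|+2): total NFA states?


Syntax tree has 3 char leaf(s), 1 union(s), 2 star(s)
chars contribute 3×2 = 6; each union adds +2; each star adds +2
Total: 6 + 2 + 4 = 12 states


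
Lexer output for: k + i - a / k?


Scan left to right, longest-match per lexeme
Tokens: ID(k), OP(+), ID(i), OP(-), ID(a), OP(/), ID(k)


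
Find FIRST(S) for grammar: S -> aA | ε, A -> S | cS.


Per alternative of S: FIRST(aA) = {a}; FIRST(ε) = {ε}
FIRST(S) = {a, ε}


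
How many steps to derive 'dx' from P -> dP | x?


Derivation: P => dP => dx
Steps: 2


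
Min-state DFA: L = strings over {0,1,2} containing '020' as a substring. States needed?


KMP-style automaton: 3 progress states + 1 absorbing accept = 4
Minimal DFA: 4 states


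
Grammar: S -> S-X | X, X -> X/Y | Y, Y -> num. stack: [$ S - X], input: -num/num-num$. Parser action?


handle 'S-X' on top; lookahead ∈ FOLLOW(S) = {-, $}
Action: reduce (S -> S-X)


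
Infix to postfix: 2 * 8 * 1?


Left to right (same or higher precedence on left)
Postfix: 2 8 * 1 *


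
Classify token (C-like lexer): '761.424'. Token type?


Pattern: digits with a decimal point
Type: FLOAT_LITERAL


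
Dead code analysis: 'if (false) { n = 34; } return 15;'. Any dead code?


condition is constant false, so the whole block is unreachable
Dead: 'if (false) { n = 34; }'


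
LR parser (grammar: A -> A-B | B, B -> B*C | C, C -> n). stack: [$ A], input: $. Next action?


start symbol A on stack, input exhausted
Action: accept


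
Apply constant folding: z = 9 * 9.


9 * 9 = 81 at compile time
Optimized: z = 81


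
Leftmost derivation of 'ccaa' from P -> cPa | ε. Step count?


Derivation: P => cPa => ccPaa => ccaa
Steps: 3


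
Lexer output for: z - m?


Scan left to right, longest-match per lexeme
Tokens: ID(z), OP(-), ID(m)


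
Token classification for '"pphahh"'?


Pattern: double-quoted sequence
Type: STRING_LITERAL


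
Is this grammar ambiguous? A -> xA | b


right-linear, alternatives start with distinct terminals 'x' vs 'b': unique leftmost derivation
Unambiguous


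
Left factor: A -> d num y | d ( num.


Common prefix: 'd'
Factored: A -> d A', A' -> num y | ( num


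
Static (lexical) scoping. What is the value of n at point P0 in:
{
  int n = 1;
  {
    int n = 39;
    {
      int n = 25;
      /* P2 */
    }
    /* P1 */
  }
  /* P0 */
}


n declared in the same block as P0
n = 1


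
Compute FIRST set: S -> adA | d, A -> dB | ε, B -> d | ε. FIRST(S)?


Per alternative of S: FIRST(adA) = {a}; FIRST(d) = {d}
FIRST(S) = {a, d}


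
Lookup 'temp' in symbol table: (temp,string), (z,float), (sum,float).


Lookup 'temp' → type string


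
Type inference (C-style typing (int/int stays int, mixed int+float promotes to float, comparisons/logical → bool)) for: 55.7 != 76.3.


Operand types: float != float
Rule: comparison yields bool
Result type: bool


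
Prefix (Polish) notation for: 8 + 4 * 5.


'*' binds tighter: tree is (+ 8 (* 4 5))
Prefix: + 8 * 4 5


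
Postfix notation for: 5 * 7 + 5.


Left to right (same or higher precedence on left)
Postfix: 5 7 * 5 +


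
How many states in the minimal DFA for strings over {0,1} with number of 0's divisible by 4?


Track (count of 0) mod 4: states 0..3, accept at 0
Minimal DFA: 4 states


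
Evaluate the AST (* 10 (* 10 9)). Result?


Evaluate inner: (* 10 9) = 90
Evaluate root: (* 10 90) = 900
Result: 900


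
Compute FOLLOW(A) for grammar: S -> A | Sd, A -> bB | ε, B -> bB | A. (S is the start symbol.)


$ ∈ FOLLOW(S). For each A -> αBβ: add FIRST(β)\{ε} to FOLLOW(B); if β nullable, add FOLLOW(A).
FOLLOW(A) = {$, d}


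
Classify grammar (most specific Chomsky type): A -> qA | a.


Right-linear: every RHS is a terminal or a terminal followed by one nonterminal
Classification: Type 3 (Regular)


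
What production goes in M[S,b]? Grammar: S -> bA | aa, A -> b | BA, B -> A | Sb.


For [S, b]: 'b' ∈ FIRST(bA)
Entry: S -> bA


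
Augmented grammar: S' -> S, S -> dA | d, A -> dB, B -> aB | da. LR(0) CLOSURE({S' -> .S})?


Start: S' -> .S
For each item with dot before a nonterminal B, add B -> .γ for every B-production
Closure: [S' -> .S, S -> .dA, S -> .d]


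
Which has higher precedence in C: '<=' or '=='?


'<=' is relational (level 7); '==' is equality (level 6)
Higher level binds tighter
'<=' has higher precedence than '=='


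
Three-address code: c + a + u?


Break into single-operator statements:
t1 = c + a
t2 = t1 + u


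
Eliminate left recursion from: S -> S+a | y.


Left-recursive alternatives: S+a; non-recursive: y
Introduce S': S -> yS', S' -> +aS' | ε


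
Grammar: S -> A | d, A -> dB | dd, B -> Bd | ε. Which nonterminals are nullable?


A nonterminal is nullable iff some alternative derives ε (directly, or every symbol in it is nullable)
Nullable: {B}


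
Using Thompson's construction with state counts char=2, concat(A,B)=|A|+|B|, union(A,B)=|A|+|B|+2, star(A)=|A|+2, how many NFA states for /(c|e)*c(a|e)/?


Syntax tree has 5 char leaf(s), 2 union(s), 1 star(s)
chars contribute 5×2 = 10; each union adds +2; each star adds +2
Total: 10 + 4 + 2 = 16 states


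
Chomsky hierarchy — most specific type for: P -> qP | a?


Right-linear: every RHS is a terminal or a terminal followed by one nonterminal
Classification: Type 3 (Regular)


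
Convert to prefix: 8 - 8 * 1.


'*' binds tighter: tree is (- 8 (* 8 1))
Prefix: - 8 * 8 1


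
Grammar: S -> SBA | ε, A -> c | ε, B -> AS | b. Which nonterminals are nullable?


A nonterminal is nullable iff some alternative derives ε (directly, or every symbol in it is nullable)
Nullable: {A, B, S}


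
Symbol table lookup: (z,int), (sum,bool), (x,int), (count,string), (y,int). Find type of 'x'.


Lookup 'x' → type int


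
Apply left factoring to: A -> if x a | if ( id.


Common prefix: 'if'
Factored: A -> if A', A' -> x a | ( id


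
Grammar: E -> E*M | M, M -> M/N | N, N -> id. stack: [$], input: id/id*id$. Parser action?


no handle on stack; shift 'id'
Action: shift


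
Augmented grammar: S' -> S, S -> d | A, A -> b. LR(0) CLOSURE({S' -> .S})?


Start: S' -> .S
For each item with dot before a nonterminal B, add B -> .γ for every B-production
Closure: [S' -> .S, S -> .d, S -> .A, A -> .b]


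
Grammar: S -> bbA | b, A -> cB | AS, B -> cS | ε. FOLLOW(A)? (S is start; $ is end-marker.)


$ ∈ FOLLOW(S). For each A -> αBβ: add FIRST(β)\{ε} to FOLLOW(B); if β nullable, add FOLLOW(A).
FOLLOW(A) = {$, b}


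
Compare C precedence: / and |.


'/' is multiplicative (level 10); '|' is bitwise OR (level 3)
Higher level binds tighter
'/' has higher precedence than '|'


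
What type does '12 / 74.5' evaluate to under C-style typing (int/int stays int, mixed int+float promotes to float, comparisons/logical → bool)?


Operand types: int / float
Rule: mixed int/float promotes to float; int/int stays int
Result type: float


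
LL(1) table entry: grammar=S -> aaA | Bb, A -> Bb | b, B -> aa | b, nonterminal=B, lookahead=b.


For [B, b]: 'b' ∈ FIRST(b)
Entry: B -> b


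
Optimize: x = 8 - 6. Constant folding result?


8 - 6 = 2 at compile time
Optimized: x = 2


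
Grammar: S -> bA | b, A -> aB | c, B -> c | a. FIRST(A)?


Per alternative of A: FIRST(aB) = {a}; FIRST(c) = {c}
FIRST(A) = {a, c}


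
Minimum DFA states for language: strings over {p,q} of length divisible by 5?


Track length mod 5: states 0..4, accept at 0
Minimal DFA: 5 states


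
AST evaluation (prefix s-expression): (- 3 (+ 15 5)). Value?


Evaluate inner: (+ 15 5) = 20
Evaluate root: (- 3 20) = -17
Result: -17


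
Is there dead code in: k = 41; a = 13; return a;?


k is assigned but never read
Dead: 'k = 41'


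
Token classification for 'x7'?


Pattern: letter/underscore followed by alphanumerics, not a keyword
Type: IDENTIFIER


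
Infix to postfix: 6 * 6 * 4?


Left to right (same or higher precedence on left)
Postfix: 6 6 * 4 *


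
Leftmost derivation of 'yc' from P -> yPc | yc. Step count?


Derivation: P => yc
Steps: 1


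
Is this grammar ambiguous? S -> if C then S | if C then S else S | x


dangling else: 'if C then if C then x else x' parses two ways
Ambiguous


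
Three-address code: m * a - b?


Break into single-operator statements:
t1 = m * a
t2 = t1 - b


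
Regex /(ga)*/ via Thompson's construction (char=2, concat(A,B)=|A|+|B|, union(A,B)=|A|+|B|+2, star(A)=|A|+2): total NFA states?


Syntax tree has 2 char leaf(s), 0 union(s), 1 star(s)
chars contribute 2×2 = 4; each union adds +2; each star adds +2
Total: 4 + 0 + 2 = 6 states


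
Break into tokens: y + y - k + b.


Scan left to right, longest-match per lexeme
Tokens: ID(y), OP(+), ID(y), OP(-), ID(k), OP(+), ID(b)


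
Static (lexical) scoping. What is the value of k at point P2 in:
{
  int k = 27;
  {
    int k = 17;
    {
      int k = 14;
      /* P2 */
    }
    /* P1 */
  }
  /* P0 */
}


k declared in the same block as P2
k = 14


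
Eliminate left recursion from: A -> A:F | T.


Left-recursive alternatives: A:F; non-recursive: T
Introduce A': A -> TA', A' -> :FA' | ε


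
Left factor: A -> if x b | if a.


Common prefix: 'if'
Factored: A -> if A', A' -> x b | a


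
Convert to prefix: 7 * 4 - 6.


left-to-right (same/higher precedence on left): tree is (- (* 7 4) 6)
Prefix: - * 7 4 6


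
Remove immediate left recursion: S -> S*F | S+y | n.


Left-recursive alternatives: S*F, S+y; non-recursive: n
Introduce S': S -> nS', S' -> *FS' | +yS' | ε


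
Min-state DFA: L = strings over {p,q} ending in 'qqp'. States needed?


Track the longest suffix of input matching a prefix of 'qqp': 4 classes (prefixes of length 0..3)
Minimal DFA: 4 states


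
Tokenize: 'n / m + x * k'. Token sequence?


Scan left to right, longest-match per lexeme
Tokens: ID(n), OP(/), ID(m), OP(+), ID(x), OP(*), ID(k)


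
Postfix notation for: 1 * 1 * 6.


Left to right (same or higher precedence on left)
Postfix: 1 1 * 6 *


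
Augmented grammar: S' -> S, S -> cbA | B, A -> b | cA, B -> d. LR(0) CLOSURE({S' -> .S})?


Start: S' -> .S
For each item with dot before a nonterminal B, add B -> .γ for every B-production
Closure: [S' -> .S, S -> .cbA, S -> .B, B -> .d]


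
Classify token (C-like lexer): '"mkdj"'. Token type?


Pattern: double-quoted sequence
Type: STRING_LITERAL


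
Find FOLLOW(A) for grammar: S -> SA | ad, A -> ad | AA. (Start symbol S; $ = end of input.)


$ ∈ FOLLOW(S). For each A -> αBβ: add FIRST(β)\{ε} to FOLLOW(B); if β nullable, add FOLLOW(A).
FOLLOW(A) = {$, a}


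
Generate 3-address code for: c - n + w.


Break into single-operator statements:
t1 = c - n
t2 = t1 + w


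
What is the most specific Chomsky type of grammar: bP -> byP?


LHS has context (more than one symbol) and |LHS| ≤ |RHS|
Classification: Type 1 (Context-Sensitive)


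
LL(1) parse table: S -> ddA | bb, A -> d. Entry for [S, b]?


For [S, b]: 'b' ∈ FIRST(bb)
Entry: S -> bb


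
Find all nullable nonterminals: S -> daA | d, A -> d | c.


A nonterminal is nullable iff some alternative derives ε (directly, or every symbol in it is nullable)
Nullable: {}


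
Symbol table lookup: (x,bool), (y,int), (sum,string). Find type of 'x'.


Lookup 'x' → type bool


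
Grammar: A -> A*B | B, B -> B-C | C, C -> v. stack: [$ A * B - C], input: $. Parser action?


handle 'B-C' on top
Action: reduce (B -> B-C)


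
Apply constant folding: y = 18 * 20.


18 * 20 = 360 at compile time
Optimized: y = 360


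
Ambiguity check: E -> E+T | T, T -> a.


precedence layered via separate nonterminal T: deterministic
Unambiguous


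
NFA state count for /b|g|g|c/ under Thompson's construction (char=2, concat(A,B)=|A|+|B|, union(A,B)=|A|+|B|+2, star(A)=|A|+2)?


Syntax tree has 4 char leaf(s), 3 union(s), 0 star(s)
chars contribute 4×2 = 8; each union adds +2; each star adds +2
Total: 8 + 6 + 0 = 14 states


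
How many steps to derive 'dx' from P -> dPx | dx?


Derivation: P => dx
Steps: 1


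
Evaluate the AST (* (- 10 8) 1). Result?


Evaluate inner: (- 10 8) = 2
Evaluate root: (* 2 1) = 2
Result: 2


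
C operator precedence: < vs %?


'%' is multiplicative (level 10); '<' is relational (level 7)
Higher level binds tighter
'%' has higher precedence than '<'


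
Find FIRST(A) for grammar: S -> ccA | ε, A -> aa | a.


Per alternative of A: FIRST(aa) = {a}; FIRST(a) = {a}
FIRST(A) = {a}


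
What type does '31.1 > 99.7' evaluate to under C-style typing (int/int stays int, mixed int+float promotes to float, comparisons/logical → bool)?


Operand types: float > float
Rule: comparison yields bool
Result type: bool


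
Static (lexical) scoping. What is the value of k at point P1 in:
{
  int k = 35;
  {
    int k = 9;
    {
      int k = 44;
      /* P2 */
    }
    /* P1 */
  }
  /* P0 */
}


k declared in the same block as P1
k = 9


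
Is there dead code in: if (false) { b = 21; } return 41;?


condition is constant false, so the whole block is unreachable
Dead: 'if (false) { b = 21; }'


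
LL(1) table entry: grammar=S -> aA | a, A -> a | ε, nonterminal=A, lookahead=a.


For [A, a]: 'a' ∈ FIRST(a)
Entry: A -> a


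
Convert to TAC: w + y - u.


Break into single-operator statements:
t1 = w + y
t2 = t1 - u


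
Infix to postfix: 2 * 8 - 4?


Left to right (same or higher precedence on left)
Postfix: 2 8 * 4 -


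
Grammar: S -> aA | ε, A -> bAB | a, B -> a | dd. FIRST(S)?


Per alternative of S: FIRST(aA) = {a}; FIRST(ε) = {ε}
FIRST(S) = {a, ε}


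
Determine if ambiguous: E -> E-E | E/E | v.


'v-v/v' has two parse trees (no precedence encoded between - and /)
Ambiguous


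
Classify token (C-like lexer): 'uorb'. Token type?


Pattern: letter/underscore followed by alphanumerics, not a keyword
Type: IDENTIFIER


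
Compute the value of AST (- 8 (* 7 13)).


Evaluate inner: (* 7 13) = 91
Evaluate root: (- 8 91) = -83
Result: -83


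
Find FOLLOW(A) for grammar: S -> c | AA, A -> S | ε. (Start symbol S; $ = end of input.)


$ ∈ FOLLOW(S). For each A -> αBβ: add FIRST(β)\{ε} to FOLLOW(B); if β nullable, add FOLLOW(A).
FOLLOW(A) = {$, c}


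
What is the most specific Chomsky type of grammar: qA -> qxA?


LHS has context (more than one symbol) and |LHS| ≤ |RHS|
Classification: Type 1 (Context-Sensitive)


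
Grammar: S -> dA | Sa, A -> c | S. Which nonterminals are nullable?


A nonterminal is nullable iff some alternative derives ε (directly, or every symbol in it is nullable)
Nullable: {}


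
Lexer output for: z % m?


Scan left to right, longest-match per lexeme
Tokens: ID(z), OP(%), ID(m)


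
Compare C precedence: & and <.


'<' is relational (level 7); '&' is bitwise AND (level 5)
Higher level binds tighter
'<' has higher precedence than '&'


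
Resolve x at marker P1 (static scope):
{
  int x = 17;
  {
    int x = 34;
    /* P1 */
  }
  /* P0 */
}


x declared in the same block as P1
x = 34


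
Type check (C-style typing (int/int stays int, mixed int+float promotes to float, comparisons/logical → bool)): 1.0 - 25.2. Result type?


Operand types: float - float
Rule: mixed int/float promotes to float; int/int stays int
Result type: float
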